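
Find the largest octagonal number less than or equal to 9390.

9296

Solve n(3n−2) ≤ 9390 for integer n.
n = 56 gives 9296 ≤ 9390, while n = 57 gives 9633 > 9390; so the answer is 9296.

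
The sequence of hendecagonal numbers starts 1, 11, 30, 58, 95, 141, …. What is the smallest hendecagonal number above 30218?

Solve n(9n−7)/2 > 30218 for integer n.
The largest n with value ≤ 30218 is 82 (since 29971 ≤ 30218 < 30710), so the first above is n = 83, value 30710.

30710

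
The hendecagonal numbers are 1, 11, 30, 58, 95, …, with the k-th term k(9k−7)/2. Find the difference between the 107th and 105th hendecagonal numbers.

1901

107·(9·107 − 7)/2 = 51146 and 105·(9·105 − 7)/2 = 49245.
Difference: 51146 − 49245 = 1901.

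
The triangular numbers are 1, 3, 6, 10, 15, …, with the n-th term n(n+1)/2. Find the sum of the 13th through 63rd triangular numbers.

Σ i(i+1)/2 = (Σi² + Σi) / 2 over i = 13..63.
Σi = 2016 − 78 = 1938 and Σi² = 85344 − 650 = 84694.
(1·84694 + 1·1938) / 2 = 86632/2 = 43316.

43316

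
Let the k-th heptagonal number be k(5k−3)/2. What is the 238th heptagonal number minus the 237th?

Consecutive heptagonal numbers differ by 5n − 4: here 5·238 − 4 = 1186.

1186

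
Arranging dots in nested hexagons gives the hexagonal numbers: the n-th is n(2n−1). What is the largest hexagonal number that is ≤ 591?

Solve n(2n−1) ≤ 591 for integer n.
n = 17 gives 561 ≤ 591, while n = 18 gives 630 > 591; so the answer is 561.

561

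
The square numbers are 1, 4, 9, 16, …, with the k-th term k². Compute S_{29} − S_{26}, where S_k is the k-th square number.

165

29² = 841 and 26² = 676.
Difference: 841 − 676 = 165.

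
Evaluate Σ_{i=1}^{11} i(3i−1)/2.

726

Σ i(3i−1)/2 = (3Σi² − Σi) / 2 over i = 1..11.
Σi = 66 and Σi² = 506.
(3·506 − 1·66) / 2 = 1452/2 = 726.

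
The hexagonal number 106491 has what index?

231

Set n(2n−1) = 106491, giving 2n² − n − 106491 = 0.
The discriminant is 1 + 8·106491 = 851929, and √851929 = 923.
So n = (1 + 923) / 4 = 924/4 = 231.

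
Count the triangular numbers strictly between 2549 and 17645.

The n-th triangular number is n(n+1)/2.
Smallest index with value > 2549: n = 71 (giving 2556).
Largest index with value < 17645: n = 187 (giving 17578).
Indices 71 through 187: 117 terms.

117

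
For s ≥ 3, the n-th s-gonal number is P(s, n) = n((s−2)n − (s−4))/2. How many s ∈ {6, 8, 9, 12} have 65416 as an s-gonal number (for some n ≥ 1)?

s = 6: P(6, 181) = 65341 and P(6, 182) = 66066; 65416 is not s-gonal.
s = 8: P(8, 148) = 65416. ✓
s = 9: P(9, 137) = 65349 and P(9, 138) = 66309; 65416 is not s-gonal.
s = 12: P(12, 114) = 64524 and P(12, 115) = 65665; 65416 is not s-gonal.
Hits: s ∈ {8} → 1.

1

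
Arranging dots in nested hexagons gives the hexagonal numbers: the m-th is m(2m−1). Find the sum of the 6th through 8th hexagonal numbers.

277

Σ i(2i−1) = 2Σi² − Σi over i = 6..8.
Σi = 36 − 15 = 21 and Σi² = 204 − 55 = 149.
2·149 − 1·21 = 277.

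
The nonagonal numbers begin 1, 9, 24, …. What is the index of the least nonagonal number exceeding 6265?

43

Solve n(7n−5)/2 > 6265 for integer n.
The largest n with value ≤ 6265 is 42 (since 6069 ≤ 6265 < 6364), so the first above is n = 43, value 6364.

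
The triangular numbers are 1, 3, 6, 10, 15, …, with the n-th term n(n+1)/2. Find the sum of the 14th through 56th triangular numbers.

30401

Σ i(i+1)/2 = (Σi² + Σi) / 2 over i = 14..56.
Σi = 1596 − 91 = 1505 and Σi² = 60116 − 819 = 59297.
(1·59297 + 1·1505) / 2 = 60802/2 = 30401.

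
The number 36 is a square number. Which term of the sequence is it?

We need n² = 36, so n = √36 = 6.

6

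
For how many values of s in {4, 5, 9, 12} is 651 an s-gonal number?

s = 4: P(4, 25) = 625 and P(4, 26) = 676; 651 is not s-gonal.
s = 5: P(5, 21) = 651. ✓
s = 9: P(9, 14) = 651. ✓
s = 12: P(12, 11) = 561 and P(12, 12) = 672; 651 is not s-gonal.
Hits: s ∈ {5, 9} → 2.

2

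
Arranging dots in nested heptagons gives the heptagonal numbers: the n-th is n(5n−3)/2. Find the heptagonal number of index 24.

1404

The 24th heptagonal number is n(5n−3)/2 with n = 24.
24·(5·24 − 3)/2 = 24·117/2 = 1404.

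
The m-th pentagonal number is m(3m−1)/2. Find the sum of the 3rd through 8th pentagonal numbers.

282

Σ i(3i−1)/2 = (3Σi² − Σi) / 2 over i = 3..8.
Σi = 36 − 3 = 33 and Σi² = 204 − 5 = 199.
(3·199 − 1·33) / 2 = 564/2 = 282.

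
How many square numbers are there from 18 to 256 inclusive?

The n-th square number is n².
Smallest index with value ≥ 18: n = 5 (giving 25).
Largest index with value ≤ 256: n = 16 (giving 256).
Indices 5 through 16: 12 terms.

12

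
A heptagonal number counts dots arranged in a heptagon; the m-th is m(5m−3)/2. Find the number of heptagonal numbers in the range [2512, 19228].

57

The n-th heptagonal number is n(5n−3)/2.
Smallest index with value ≥ 2512: n = 32 (giving 2512).
Largest index with value ≤ 19228: n = 88 (giving 19228).
Indices 32 through 88: 57 terms.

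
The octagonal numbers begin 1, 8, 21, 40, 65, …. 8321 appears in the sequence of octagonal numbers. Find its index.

Set n(3n−2) = 8321, giving 3n² − 2n − 8321 = 0.
The discriminant is 4 + 12·8321 = 99856, and √99856 = 316.
So n = (2 + 316) / 6 = 318/6 = 53.

53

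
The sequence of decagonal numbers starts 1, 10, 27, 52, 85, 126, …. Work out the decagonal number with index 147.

147·(4·147 − 3) = 147·585 = 85995.

85995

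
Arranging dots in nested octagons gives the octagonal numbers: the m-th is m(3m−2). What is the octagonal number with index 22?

The 22nd octagonal number is n(3n−2) with n = 22.
22·(3·22 − 2) = 22·64 = 1408.

1408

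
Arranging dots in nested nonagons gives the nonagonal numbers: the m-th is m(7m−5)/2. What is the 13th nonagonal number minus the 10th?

13·(7·13 − 5)/2 = 559 and 10·(7·10 − 5)/2 = 325.
Difference: 559 − 325 = 234.

234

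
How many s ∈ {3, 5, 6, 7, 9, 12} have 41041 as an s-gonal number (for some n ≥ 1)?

2

s = 3: P(3, 286) = 41041. ✓
s = 5: P(5, 165) = 40755 and P(5, 166) = 41251; 41041 is not s-gonal.
s = 6: P(6, 143) = 40755 and P(6, 144) = 41328; 41041 is not s-gonal.
s = 7: P(7, 128) = 40768 and P(7, 129) = 41409; 41041 is not s-gonal.
s = 9: P(9, 108) = 40554 and P(9, 109) = 41311; 41041 is not s-gonal.
s = 12: P(12, 91) = 41041. ✓
Hits: s ∈ {3, 12} → 2.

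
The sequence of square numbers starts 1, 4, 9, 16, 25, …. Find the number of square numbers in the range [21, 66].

The n-th square number is n².
Smallest index with value ≥ 21: n = 5 (giving 25).
Largest index with value ≤ 66: n = 8 (giving 64).
Indices 5 through 8: 4 terms.

4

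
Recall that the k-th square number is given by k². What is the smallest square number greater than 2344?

2401

Solve n² > 2344 for integer n.
The largest n with value ≤ 2344 is 48 (since 2304 ≤ 2344 < 2401), so the first above is n = 49, value 2401.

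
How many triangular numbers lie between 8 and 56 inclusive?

The n-th triangular number is n(n+1)/2.
Smallest index with value ≥ 8: n = 4 (giving 10).
Largest index with value ≤ 56: n = 10 (giving 55).
Indices 4 through 10: 7 terms.

7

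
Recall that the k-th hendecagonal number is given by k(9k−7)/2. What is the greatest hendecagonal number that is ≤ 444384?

442583

Solve n(9n−7)/2 ≤ 444384 for integer n.
n = 314 gives 442583 ≤ 444384, while n = 315 gives 445410 > 444384; so the answer is 442583.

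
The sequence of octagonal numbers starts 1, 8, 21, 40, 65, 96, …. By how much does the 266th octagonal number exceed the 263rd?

266·(3·266 − 2) = 211736 and 263·(3·263 − 2) = 206981.
Difference: 211736 − 206981 = 4755.

4755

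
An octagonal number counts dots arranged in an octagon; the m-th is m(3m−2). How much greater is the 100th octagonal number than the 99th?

Consecutive octagonal numbers differ by 6n − 5: here 6·100 − 5 = 595.

595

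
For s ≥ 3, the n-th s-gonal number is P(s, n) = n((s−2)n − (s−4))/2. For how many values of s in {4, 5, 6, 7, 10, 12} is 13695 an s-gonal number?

1

s = 4: P(4, 117) = 13689 and P(4, 118) = 13924; 13695 is not s-gonal.
s = 5: P(5, 95) = 13490 and P(5, 96) = 13776; 13695 is not s-gonal.
s = 6: P(6, 83) = 13695. ✓
s = 7: P(7, 74) = 13579 and P(7, 75) = 13950; 13695 is not s-gonal.
s = 10: P(10, 58) = 13282 and P(10, 59) = 13747; 13695 is not s-gonal.
s = 12: P(12, 52) = 13312 and P(12, 53) = 13833; 13695 is not s-gonal.
Hits: s ∈ {6} → 1.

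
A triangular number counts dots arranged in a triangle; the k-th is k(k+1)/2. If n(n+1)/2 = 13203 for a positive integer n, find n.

Set n(n+1)/2 = 13203, giving n² + n − 26406 = 0.
The discriminant is 1 + 8·13203 = 105625, and √105625 = 325.
So n = (-1 + 325) / 2 = 324/2 = 162.
Check: 162·163/2 = 13203. ✓

162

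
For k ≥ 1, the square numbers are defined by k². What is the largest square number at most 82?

81

Solve n² ≤ 82 for integer n.
n = 9 gives 81 ≤ 82, while n = 10 gives 100 > 82; so the answer is 81.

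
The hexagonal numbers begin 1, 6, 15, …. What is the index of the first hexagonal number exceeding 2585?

37

Solve n(2n−1) > 2585 for integer n.
The largest n with value ≤ 2585 is 36 (since 2556 ≤ 2585 < 2701), so the first above is n = 37, value 2701.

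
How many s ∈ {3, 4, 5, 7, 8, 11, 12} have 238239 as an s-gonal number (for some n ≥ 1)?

s = 3: P(3, 689) = 237705 and P(3, 690) = 238395; 238239 is not s-gonal.
s = 4: P(4, 488) = 238144 and P(4, 489) = 239121; 238239 is not s-gonal.
s = 5: P(5, 398) = 237407 and P(5, 399) = 238602; 238239 is not s-gonal.
s = 7: P(7, 309) = 238239. ✓
s = 8: P(8, 282) = 238008 and P(8, 283) = 239701; 238239 is not s-gonal.
s = 11: P(11, 230) = 237245 and P(11, 231) = 239316; 238239 is not s-gonal.
s = 12: P(12, 218) = 236748 and P(12, 219) = 238929; 238239 is not s-gonal.
Hits: s ∈ {7} → 1.

1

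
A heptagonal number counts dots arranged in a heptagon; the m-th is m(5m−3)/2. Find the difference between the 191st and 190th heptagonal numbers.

Consecutive heptagonal numbers differ by 5n − 4: here 5·191 − 4 = 951.

951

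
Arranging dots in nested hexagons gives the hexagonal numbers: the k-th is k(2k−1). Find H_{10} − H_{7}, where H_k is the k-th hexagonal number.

99

10·(2·10 − 1) = 190 and 7·(2·7 − 1) = 91.
Difference: 190 − 91 = 99.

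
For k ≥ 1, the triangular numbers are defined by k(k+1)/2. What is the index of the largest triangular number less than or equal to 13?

Solve n(n+1)/2 ≤ 13 for integer n.
n = 4 gives 10 ≤ 13, while n = 5 gives 15 > 13; so the answer is index 4.

4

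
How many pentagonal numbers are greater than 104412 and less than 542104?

The n-th pentagonal number is n(3n−1)/2.
Smallest index with value > 104412: n = 265 (giving 105205).
Largest index with value < 542104: n = 601 (giving 541501).
Indices 265 through 601: 337 terms.

337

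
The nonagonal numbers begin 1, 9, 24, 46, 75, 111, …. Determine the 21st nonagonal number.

1491

21·(7·21 − 5)/2 = 21·142/2 = 21·71 = 1491.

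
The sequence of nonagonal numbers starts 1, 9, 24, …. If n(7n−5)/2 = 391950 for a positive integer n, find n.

Set n(7n−5)/2 = 391950, giving 7n² − 5n − 783900 = 0.
The discriminant is 25 + 56·391950 = 21949225, and √21949225 = 4685.
So n = (5 + 4685) / 14 = 4690/14 = 335.
Check: 335·(7·335 − 5)/2 = 391950. ✓

335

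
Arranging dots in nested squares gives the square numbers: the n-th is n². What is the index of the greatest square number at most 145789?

Solve n² ≤ 145789 for integer n.
n = 381 gives 145161 ≤ 145789, while n = 382 gives 145924 > 145789; so the answer is index 381.

381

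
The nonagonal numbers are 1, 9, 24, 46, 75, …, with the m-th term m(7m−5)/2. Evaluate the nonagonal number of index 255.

The 255th nonagonal number is n(7n−5)/2 with n = 255.
255·(7·255 − 5)/2 = 255·1780/2 = 255·890 = 226950.

226950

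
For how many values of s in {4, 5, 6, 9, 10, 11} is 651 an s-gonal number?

2

s = 4: P(4, 25) = 625 and P(4, 26) = 676; 651 is not s-gonal.
s = 5: P(5, 21) = 651. ✓
s = 6: P(6, 18) = 630 and P(6, 19) = 703; 651 is not s-gonal.
s = 9: P(9, 14) = 651. ✓
s = 10: P(10, 13) = 637 and P(10, 14) = 742; 651 is not s-gonal.
s = 11: P(11, 12) = 606 and P(11, 13) = 715; 651 is not s-gonal.
Hits: s ∈ {5, 9} → 2.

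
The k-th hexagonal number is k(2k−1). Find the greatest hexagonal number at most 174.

Solve n(2n−1) ≤ 174 for integer n.
n = 9 gives 153 ≤ 174, while n = 10 gives 190 > 174; so the answer is 153.

153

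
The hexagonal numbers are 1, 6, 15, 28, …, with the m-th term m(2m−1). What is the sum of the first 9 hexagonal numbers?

525

Σ i(2i−1) = 2Σi² − Σi over i = 1..9.
Σi = 45 and Σi² = 285.
2·285 − 1·45 = 525.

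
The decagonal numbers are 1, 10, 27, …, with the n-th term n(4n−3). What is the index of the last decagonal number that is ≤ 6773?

Solve n(4n−3) ≤ 6773 for integer n.
n = 41 gives 6601 ≤ 6773, while n = 42 gives 6930 > 6773; so the answer is index 41.

41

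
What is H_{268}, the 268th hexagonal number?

143380

The 268th hexagonal number is n(2n−1) with n = 268.
268·(2·268 − 1) = 268·535 = 143380.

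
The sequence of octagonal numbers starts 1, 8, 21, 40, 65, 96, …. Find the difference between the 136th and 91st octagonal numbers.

30555

136·(3·136 − 2) = 55216 and 91·(3·91 − 2) = 24661.
Difference: 55216 − 24661 = 30555.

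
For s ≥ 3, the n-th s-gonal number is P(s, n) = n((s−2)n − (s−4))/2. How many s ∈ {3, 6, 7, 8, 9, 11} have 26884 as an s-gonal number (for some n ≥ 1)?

2

s = 3: P(3, 231) = 26796 and P(3, 232) = 27028; 26884 is not s-gonal.
s = 6: P(6, 116) = 26796 and P(6, 117) = 27261; 26884 is not s-gonal.
s = 7: P(7, 104) = 26884. ✓
s = 8: P(8, 94) = 26320 and P(8, 95) = 26885; 26884 is not s-gonal.
s = 9: P(9, 88) = 26884. ✓
s = 11: P(11, 77) = 26411 and P(11, 78) = 27105; 26884 is not s-gonal.
Hits: s ∈ {7, 9} → 2.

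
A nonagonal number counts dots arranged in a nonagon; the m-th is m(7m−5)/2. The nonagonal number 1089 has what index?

18

Set n(7n−5)/2 = 1089, giving 7n² − 5n − 2178 = 0.
So n = (5 + 247) / 14 = 252/14 = 18.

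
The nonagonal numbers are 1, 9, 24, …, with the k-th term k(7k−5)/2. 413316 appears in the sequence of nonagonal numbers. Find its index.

Set n(7n−5)/2 = 413316, giving 7n² − 5n − 826632 = 0.
The discriminant is 25 + 56·413316 = 23145721, and √23145721 = 4811.
So n = (5 + 4811) / 14 = 4816/14 = 344.

344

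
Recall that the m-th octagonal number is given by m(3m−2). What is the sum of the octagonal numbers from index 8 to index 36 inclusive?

Σ i(3i−2) = 3Σi² − 2Σi over i = 8..36.
Σi = 666 − 28 = 638 and Σi² = 16206 − 140 = 16066.
3·16066 − 2·638 = 46922.

46922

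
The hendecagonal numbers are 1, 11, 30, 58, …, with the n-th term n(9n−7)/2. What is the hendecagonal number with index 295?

390580

The 295th hendecagonal number is n(9n−7)/2 with n = 295.
295·(9·295 − 7)/2 = 295·2648/2 = 295·1324 = 390580.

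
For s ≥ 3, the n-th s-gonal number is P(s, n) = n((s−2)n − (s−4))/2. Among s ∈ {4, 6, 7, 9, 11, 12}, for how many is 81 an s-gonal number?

s = 4: P(4, 9) = 81. ✓
s = 6: P(6, 6) = 66 and P(6, 7) = 91; 81 is not s-gonal.
s = 7: P(7, 6) = 81. ✓
s = 9: P(9, 5) = 75 and P(9, 6) = 111; 81 is not s-gonal.
s = 11: P(11, 4) = 58 and P(11, 5) = 95; 81 is not s-gonal.
s = 12: P(12, 4) = 64 and P(12, 5) = 105; 81 is not s-gonal.
Hits: s ∈ {4, 7} → 2.

2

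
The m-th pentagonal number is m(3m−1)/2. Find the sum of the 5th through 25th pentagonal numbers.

8085

Σ i(3i−1)/2 = (3Σi² − Σi) / 2 over i = 5..25.
Σi = 325 − 10 = 315 and Σi² = 5525 − 30 = 5495.
(3·5495 − 1·315) / 2 = 16170/2 = 8085.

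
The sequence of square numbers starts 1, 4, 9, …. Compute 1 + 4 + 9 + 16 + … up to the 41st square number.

23821

Σ_{i=1}^{41} i² = 41·42·83/6 = 23821.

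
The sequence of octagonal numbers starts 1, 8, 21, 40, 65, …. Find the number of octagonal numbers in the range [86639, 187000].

The n-th octagonal number is n(3n−2).
Smallest index with value ≥ 86639: n = 171 (giving 87381).
Largest index with value ≤ 187000: n = 250 (giving 187000).
Indices 171 through 250: 80 terms.

80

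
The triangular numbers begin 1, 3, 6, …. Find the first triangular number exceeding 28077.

28203

Solve n(n+1)/2 > 28077 for integer n.
The largest n with value ≤ 28077 is 236 (since 27966 ≤ 28077 < 28203), so the first above is n = 237, value 28203.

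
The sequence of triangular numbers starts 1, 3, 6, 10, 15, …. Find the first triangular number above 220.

231

Solve n(n+1)/2 > 220 for integer n.
The largest n with value ≤ 220 is 20 (since 210 ≤ 220 < 231), so the first above is n = 21, value 231.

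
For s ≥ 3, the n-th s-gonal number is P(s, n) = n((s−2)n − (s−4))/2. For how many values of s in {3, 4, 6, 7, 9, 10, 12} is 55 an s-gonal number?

s = 3: P(3, 10) = 55. ✓
s = 4: P(4, 7) = 49 and P(4, 8) = 64; 55 is not s-gonal.
s = 6: P(6, 5) = 45 and P(6, 6) = 66; 55 is not s-gonal.
s = 7: P(7, 5) = 55. ✓
s = 9: P(9, 4) = 46 and P(9, 5) = 75; 55 is not s-gonal.
s = 10: P(10, 4) = 52 and P(10, 5) = 85; 55 is not s-gonal.
s = 12: P(12, 3) = 33 and P(12, 4) = 64; 55 is not s-gonal.
Hits: s ∈ {3, 7} → 2.

2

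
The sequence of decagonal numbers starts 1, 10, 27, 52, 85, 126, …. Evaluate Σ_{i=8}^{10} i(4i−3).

Σ i(4i−3) = 4Σi² − 3Σi over i = 8..10.
Σi = 55 − 28 = 27 and Σi² = 385 − 140 = 245.
4·245 − 3·27 = 899.

899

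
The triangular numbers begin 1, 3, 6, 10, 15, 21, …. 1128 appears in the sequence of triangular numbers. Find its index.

47

Set n(n+1)/2 = 1128, giving n² + n − 2256 = 0.
So n = (-1 + 95) / 2 = 94/2 = 47.
Check: 47·48/2 = 1128. ✓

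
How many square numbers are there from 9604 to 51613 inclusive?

The n-th square number is n².
Smallest index with value ≥ 9604: n = 98 (giving 9604).
Largest index with value ≤ 51613: n = 227 (giving 51529).
Indices 98 through 227: 130 terms.

130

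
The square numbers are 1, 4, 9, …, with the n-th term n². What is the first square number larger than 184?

196

Solve n² > 184 for integer n.
The largest n with value ≤ 184 is 13 (since 169 ≤ 184 < 196), so the first above is n = 14, value 196.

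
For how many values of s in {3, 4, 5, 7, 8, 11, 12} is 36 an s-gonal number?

s = 3: P(3, 8) = 36. ✓
s = 4: P(4, 6) = 36. ✓
s = 5: P(5, 5) = 35 and P(5, 6) = 51; 36 is not s-gonal.
s = 7: P(7, 4) = 34 and P(7, 5) = 55; 36 is not s-gonal.
s = 8: P(8, 3) = 21 and P(8, 4) = 40; 36 is not s-gonal.
s = 11: P(11, 3) = 30 and P(11, 4) = 58; 36 is not s-gonal.
s = 12: P(12, 3) = 33 and P(12, 4) = 64; 36 is not s-gonal.
Hits: s ∈ {3, 4} → 2.

2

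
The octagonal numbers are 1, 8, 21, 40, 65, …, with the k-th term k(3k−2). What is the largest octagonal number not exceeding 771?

736

Solve n(3n−2) ≤ 771 for integer n.
n = 16 gives 736 ≤ 771, while n = 17 gives 833 > 771; so the answer is 736.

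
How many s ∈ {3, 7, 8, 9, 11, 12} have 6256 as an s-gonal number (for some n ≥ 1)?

1

s = 3: P(3, 111) = 6216 and P(3, 112) = 6328; 6256 is not s-gonal.
s = 7: P(7, 50) = 6175 and P(7, 51) = 6426; 6256 is not s-gonal.
s = 8: P(8, 46) = 6256. ✓
s = 9: P(9, 42) = 6069 and P(9, 43) = 6364; 6256 is not s-gonal.
s = 11: P(11, 37) = 6031 and P(11, 38) = 6365; 6256 is not s-gonal.
s = 12: P(12, 35) = 5985 and P(12, 36) = 6336; 6256 is not s-gonal.
Hits: s ∈ {8} → 1.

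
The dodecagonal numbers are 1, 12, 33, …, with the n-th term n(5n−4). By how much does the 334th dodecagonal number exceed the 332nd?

6652

334·(5·334 − 4) = 556444 and 332·(5·332 − 4) = 549792.
Difference: 556444 − 549792 = 6652.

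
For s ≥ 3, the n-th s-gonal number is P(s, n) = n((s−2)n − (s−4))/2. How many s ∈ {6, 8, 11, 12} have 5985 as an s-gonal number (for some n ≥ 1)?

2

s = 6: P(6, 54) = 5778 and P(6, 55) = 5995; 5985 is not s-gonal.
s = 8: P(8, 45) = 5985. ✓
s = 11: P(11, 36) = 5706 and P(11, 37) = 6031; 5985 is not s-gonal.
s = 12: P(12, 35) = 5985. ✓
Hits: s ∈ {8, 12} → 2.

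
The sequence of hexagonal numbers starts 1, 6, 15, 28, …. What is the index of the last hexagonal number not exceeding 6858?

Solve n(2n−1) ≤ 6858 for integer n.
n = 58 gives 6670 ≤ 6858, while n = 59 gives 6903 > 6858; so the answer is index 58.

58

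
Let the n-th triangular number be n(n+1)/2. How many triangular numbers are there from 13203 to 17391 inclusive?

The n-th triangular number is n(n+1)/2.
Smallest index with value ≥ 13203: n = 162 (giving 13203).
Largest index with value ≤ 17391: n = 186 (giving 17391).
Indices 162 through 186: 25 terms.

25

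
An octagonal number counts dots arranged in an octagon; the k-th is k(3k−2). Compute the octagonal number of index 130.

The 130th octagonal number is n(3n−2) with n = 130.
130·(3·130 − 2) = 130·388 = 50440.

50440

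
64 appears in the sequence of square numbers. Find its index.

We need n² = 64, so n = √64 = 8.
Check: 8² = 64. ✓

8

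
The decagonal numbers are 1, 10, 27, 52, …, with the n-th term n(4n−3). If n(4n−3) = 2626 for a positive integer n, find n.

26

Set n(4n−3) = 2626, giving 4n² − 3n − 2626 = 0.
The discriminant is 9 + 16·2626 = 42025, and √42025 = 205.
So n = (3 + 205) / 8 = 208/8 = 26.
Check: 26·(4·26 − 3) = 2626. ✓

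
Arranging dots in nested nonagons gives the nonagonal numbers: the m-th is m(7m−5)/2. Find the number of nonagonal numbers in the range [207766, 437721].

The n-th nonagonal number is n(7n−5)/2.
Smallest index with value ≥ 207766: n = 244 (giving 207766).
Largest index with value ≤ 437721: n = 354 (giving 437721).
Indices 244 through 354: 111 terms.

111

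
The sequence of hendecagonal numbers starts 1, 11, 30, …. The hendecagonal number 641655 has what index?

378

Set n(9n−7)/2 = 641655, giving 9n² − 7n − 1283310 = 0.
So n = (7 + 6797) / 18 = 6804/18 = 378.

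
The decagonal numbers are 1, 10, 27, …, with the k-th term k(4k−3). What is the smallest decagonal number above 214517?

Solve n(4n−3) > 214517 for integer n.
The largest n with value ≤ 214517 is 231 (since 212751 ≤ 214517 < 214600), so the first above is n = 232, value 214600.

214600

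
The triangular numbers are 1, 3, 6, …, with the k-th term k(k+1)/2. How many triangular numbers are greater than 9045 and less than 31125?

The n-th triangular number is n(n+1)/2.
Smallest index with value > 9045: n = 135 (giving 9180).
Largest index with value < 31125: n = 248 (giving 30876).
Indices 135 through 248: 114 terms.

114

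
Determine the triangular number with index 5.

15

The 5th triangular number is n(n+1)/2 with n = 5.
5·6/2 = 30/2 = 15.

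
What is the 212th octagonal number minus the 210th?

212·(3·212 − 2) = 134408 and 210·(3·210 − 2) = 131880.
Difference: 134408 − 131880 = 2528.

2528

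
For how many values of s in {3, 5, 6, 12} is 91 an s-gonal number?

s = 3: P(3, 13) = 91. ✓
s = 5: P(5, 7) = 70 and P(5, 8) = 92; 91 is not s-gonal.
s = 6: P(6, 7) = 91. ✓
s = 12: P(12, 4) = 64 and P(12, 5) = 105; 91 is not s-gonal.
Hits: s ∈ {3, 6} → 2.

2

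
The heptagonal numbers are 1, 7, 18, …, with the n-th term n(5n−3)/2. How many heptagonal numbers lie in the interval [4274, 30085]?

69

The n-th heptagonal number is n(5n−3)/2.
Smallest index with value ≥ 4274: n = 42 (giving 4347).
Largest index with value ≤ 30085: n = 110 (giving 30085).
Indices 42 through 110: 69 terms.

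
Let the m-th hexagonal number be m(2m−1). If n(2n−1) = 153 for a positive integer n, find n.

Set n(2n−1) = 153, giving 2n² − n − 153 = 0.
The discriminant is 1 + 8·153 = 1225, and √1225 = 35.
So n = (1 + 35) / 4 = 36/4 = 9.
Check: 9·(2·9 − 1) = 153. ✓

9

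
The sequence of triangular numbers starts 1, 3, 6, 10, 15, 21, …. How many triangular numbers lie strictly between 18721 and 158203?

368

The n-th triangular number is n(n+1)/2.
Smallest index with value > 18721: n = 194 (giving 18915).
Largest index with value < 158203: n = 561 (giving 157641).
Indices 194 through 561: 368 terms.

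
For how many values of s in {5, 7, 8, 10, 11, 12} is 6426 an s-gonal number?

s = 5: P(5, 65) = 6305 and P(5, 66) = 6501; 6426 is not s-gonal.
s = 7: P(7, 51) = 6426. ✓
s = 8: P(8, 46) = 6256 and P(8, 47) = 6533; 6426 is not s-gonal.
s = 10: P(10, 40) = 6280 and P(10, 41) = 6601; 6426 is not s-gonal.
s = 11: P(11, 38) = 6365 and P(11, 39) = 6708; 6426 is not s-gonal.
s = 12: P(12, 36) = 6336 and P(12, 37) = 6697; 6426 is not s-gonal.
Hits: s ∈ {7} → 1.

1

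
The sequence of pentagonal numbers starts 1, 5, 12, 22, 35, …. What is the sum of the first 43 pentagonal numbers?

40678

Σ i(3i−1)/2 = (3Σi² − Σi) / 2 over i = 1..43.
Σi = 946 and Σi² = 27434.
(3·27434 − 1·946) / 2 = 81356/2 = 40678.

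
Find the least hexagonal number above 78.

Solve n(2n−1) > 78 for integer n.
The largest n with value ≤ 78 is 6 (since 66 ≤ 78 < 91), so the first above is n = 7, value 91.

91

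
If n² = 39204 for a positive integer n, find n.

We need n² = 39204, so n = √39204 = 198.

198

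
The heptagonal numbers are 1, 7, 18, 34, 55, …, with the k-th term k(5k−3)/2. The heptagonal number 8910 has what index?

60

Set n(5n−3)/2 = 8910, giving 5n² − 3n − 17820 = 0.
The discriminant is 9 + 40·8910 = 356409, and √356409 = 597.
So n = (3 + 597) / 10 = 600/10 = 60.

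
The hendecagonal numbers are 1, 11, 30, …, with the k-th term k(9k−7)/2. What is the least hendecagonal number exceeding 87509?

Solve n(9n−7)/2 > 87509 for integer n.
The largest n with value ≤ 87509 is 139 (since 86458 ≤ 87509 < 87710), so the first above is n = 140, value 87710.

87710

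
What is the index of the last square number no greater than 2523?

Solve n² ≤ 2523 for integer n.
n = 50 gives 2500 ≤ 2523, while n = 51 gives 2601 > 2523; so the answer is index 50.

50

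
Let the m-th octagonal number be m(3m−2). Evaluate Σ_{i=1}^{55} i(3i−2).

167860

Σ i(3i−2) = 3Σi² − 2Σi over i = 1..55.
Σi = 1540 and Σi² = 56980.
3·56980 − 2·1540 = 167860.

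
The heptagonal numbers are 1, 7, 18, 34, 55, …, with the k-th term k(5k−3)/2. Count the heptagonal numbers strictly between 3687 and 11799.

The n-th heptagonal number is n(5n−3)/2.
Smallest index with value > 3687: n = 39 (giving 3744).
Largest index with value < 11799: n = 68 (giving 11458).
Indices 39 through 68: 30 terms.

30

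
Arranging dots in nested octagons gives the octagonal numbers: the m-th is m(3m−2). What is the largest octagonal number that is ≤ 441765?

Solve n(3n−2) ≤ 441765 for integer n.
n = 384 gives 441600 ≤ 441765, while n = 385 gives 443905 > 441765; so the answer is 441600.

441600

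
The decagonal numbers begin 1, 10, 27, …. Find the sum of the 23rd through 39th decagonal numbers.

Σ i(4i−3) = 4Σi² − 3Σi over i = 23..39.
Σi = 780 − 253 = 527 and Σi² = 20540 − 3795 = 16745.
4·16745 − 3·527 = 65399.

65399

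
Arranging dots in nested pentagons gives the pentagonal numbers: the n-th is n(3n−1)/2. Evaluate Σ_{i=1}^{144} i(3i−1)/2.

1503360

Σ i(3i−1)/2 = (3Σi² − Σi) / 2 over i = 1..144.
Σi = 10440 and Σi² = 1005720.
(3·1005720 − 1·10440) / 2 = 3006720/2 = 1503360.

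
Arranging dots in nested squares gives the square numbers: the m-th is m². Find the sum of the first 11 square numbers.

Σ_{i=1}^{11} i² = 11·12·23/6 = 506.

506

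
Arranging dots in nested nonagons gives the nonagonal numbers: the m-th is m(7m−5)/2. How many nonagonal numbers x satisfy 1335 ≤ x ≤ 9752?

The n-th nonagonal number is n(7n−5)/2.
Smallest index with value ≥ 1335: n = 20 (giving 1350).
Largest index with value ≤ 9752: n = 53 (giving 9699).
Indices 20 through 53: 34 terms.

34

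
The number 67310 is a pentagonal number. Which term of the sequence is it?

Set n(3n−1)/2 = 67310, giving 3n² − n − 134620 = 0.
The discriminant is 1 + 24·67310 = 1615441, and √1615441 = 1271.
So n = (1 + 1271) / 6 = 1272/6 = 212.

212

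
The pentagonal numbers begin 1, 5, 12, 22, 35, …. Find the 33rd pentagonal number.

33·(3·33 − 1)/2 = 33·98/2 = 33·49 = 1617.

1617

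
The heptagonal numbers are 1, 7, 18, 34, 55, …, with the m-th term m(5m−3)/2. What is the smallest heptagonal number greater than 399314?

Solve n(5n−3)/2 > 399314 for integer n.
The largest n with value ≤ 399314 is 399 (since 397404 ≤ 399314 < 399400), so the first above is n = 400, value 399400.

399400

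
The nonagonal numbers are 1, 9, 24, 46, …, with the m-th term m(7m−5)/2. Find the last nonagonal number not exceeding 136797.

136719

Solve n(7n−5)/2 ≤ 136797 for integer n.
n = 198 gives 136719 ≤ 136797, while n = 199 gives 138106 > 136797; so the answer is 136719.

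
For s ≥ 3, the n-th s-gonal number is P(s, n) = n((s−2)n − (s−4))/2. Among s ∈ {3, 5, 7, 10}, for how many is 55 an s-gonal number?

2

s = 3: P(3, 10) = 55. ✓
s = 5: P(5, 6) = 51 and P(5, 7) = 70; 55 is not s-gonal.
s = 7: P(7, 5) = 55. ✓
s = 10: P(10, 4) = 52 and P(10, 5) = 85; 55 is not s-gonal.
Hits: s ∈ {3, 7} → 2.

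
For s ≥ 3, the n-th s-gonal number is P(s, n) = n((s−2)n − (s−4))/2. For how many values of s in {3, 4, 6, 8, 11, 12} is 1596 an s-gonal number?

1

s = 3: P(3, 56) = 1596. ✓
s = 4: P(4, 39) = 1521 and P(4, 40) = 1600; 1596 is not s-gonal.
s = 6: P(6, 28) = 1540 and P(6, 29) = 1653; 1596 is not s-gonal.
s = 8: P(8, 23) = 1541 and P(8, 24) = 1680; 1596 is not s-gonal.
s = 11: P(11, 19) = 1558 and P(11, 20) = 1730; 1596 is not s-gonal.
s = 12: P(12, 18) = 1548 and P(12, 19) = 1729; 1596 is not s-gonal.
Hits: s ∈ {3} → 1.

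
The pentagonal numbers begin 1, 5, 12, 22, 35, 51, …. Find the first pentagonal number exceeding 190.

210

Solve n(3n−1)/2 > 190 for integer n.
The largest n with value ≤ 190 is 11 (since 176 ≤ 190 < 210), so the first above is n = 12, value 210.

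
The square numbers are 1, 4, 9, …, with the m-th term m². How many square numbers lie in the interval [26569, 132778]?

202

The n-th square number is n².
Smallest index with value ≥ 26569: n = 163 (giving 26569).
Largest index with value ≤ 132778: n = 364 (giving 132496).
Indices 163 through 364: 202 terms.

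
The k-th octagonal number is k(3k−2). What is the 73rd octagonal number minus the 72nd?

Consecutive octagonal numbers differ by 6n − 5: here 6·73 − 5 = 433.

433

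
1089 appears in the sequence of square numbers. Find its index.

33

We need n² = 1089, so n = √1089 = 33.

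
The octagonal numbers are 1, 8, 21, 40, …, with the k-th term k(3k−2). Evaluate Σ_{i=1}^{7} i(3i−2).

364

Σ i(3i−2) = 3Σi² − 2Σi over i = 1..7.
Σi = 28 and Σi² = 140.
3·140 − 2·28 = 364.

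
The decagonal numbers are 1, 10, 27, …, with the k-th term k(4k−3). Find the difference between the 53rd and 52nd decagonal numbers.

Consecutive decagonal numbers differ by 8n − 7: here 8·53 − 7 = 417.

417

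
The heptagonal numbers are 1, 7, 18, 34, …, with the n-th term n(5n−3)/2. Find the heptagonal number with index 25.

1525

The 25th heptagonal number is n(5n−3)/2 with n = 25.
25·(5·25 − 3)/2 = 25·122/2 = 25·61 = 1525.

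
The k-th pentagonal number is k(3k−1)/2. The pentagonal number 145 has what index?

10

Set n(3n−1)/2 = 145, giving 3n² − n − 290 = 0.
The discriminant is 1 + 24·145 = 3481, and √3481 = 59.
So n = (1 + 59) / 6 = 60/6 = 10.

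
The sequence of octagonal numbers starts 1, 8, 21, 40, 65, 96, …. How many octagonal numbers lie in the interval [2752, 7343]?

19

The n-th octagonal number is n(3n−2).
Smallest index with value ≥ 2752: n = 31 (giving 2821).
Largest index with value ≤ 7343: n = 49 (giving 7105).
Indices 31 through 49: 19 terms.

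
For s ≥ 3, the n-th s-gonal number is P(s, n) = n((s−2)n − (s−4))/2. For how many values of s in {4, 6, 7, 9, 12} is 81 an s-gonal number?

2

s = 4: P(4, 9) = 81. ✓
s = 6: P(6, 6) = 66 and P(6, 7) = 91; 81 is not s-gonal.
s = 7: P(7, 6) = 81. ✓
s = 9: P(9, 5) = 75 and P(9, 6) = 111; 81 is not s-gonal.
s = 12: P(12, 4) = 64 and P(12, 5) = 105; 81 is not s-gonal.
Hits: s ∈ {4, 7} → 2.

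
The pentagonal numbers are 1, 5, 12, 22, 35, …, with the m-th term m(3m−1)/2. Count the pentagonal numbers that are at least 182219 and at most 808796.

386

The n-th pentagonal number is n(3n−1)/2.
Smallest index with value ≥ 182219: n = 349 (giving 182527).
Largest index with value ≤ 808796: n = 734 (giving 807767).
Indices 349 through 734: 386 terms.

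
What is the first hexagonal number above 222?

Solve n(2n−1) > 222 for integer n.
The largest n with value ≤ 222 is 10 (since 190 ≤ 222 < 231), so the first above is n = 11, value 231.

231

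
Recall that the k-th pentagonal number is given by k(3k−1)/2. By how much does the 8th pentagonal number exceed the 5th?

8·(3·8 − 1)/2 = 92 and 5·(3·5 − 1)/2 = 35.
Difference: 92 − 35 = 57.

57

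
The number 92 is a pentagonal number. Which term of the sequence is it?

8

Set n(3n−1)/2 = 92, giving 3n² − n − 184 = 0.
The discriminant is 1 + 24·92 = 2209, and √2209 = 47.
So n = (1 + 47) / 6 = 48/6 = 8.
Check: 8·(3·8 − 1)/2 = 92. ✓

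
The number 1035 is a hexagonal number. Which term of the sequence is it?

23

Set n(2n−1) = 1035, giving 2n² − n − 1035 = 0.
The discriminant is 1 + 8·1035 = 8281, and √8281 = 91.
So n = (1 + 91) / 4 = 92/4 = 23.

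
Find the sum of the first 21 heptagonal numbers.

7931

Σ i(5i−3)/2 = (5Σi² − 3Σi) / 2 over i = 1..21.
Σi = 231 and Σi² = 3311.
(5·3311 − 3·231) / 2 = 15862/2 = 7931.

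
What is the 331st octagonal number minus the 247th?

145488

331·(3·331 − 2) = 328021 and 247·(3·247 − 2) = 182533.
Difference: 328021 − 182533 = 145488.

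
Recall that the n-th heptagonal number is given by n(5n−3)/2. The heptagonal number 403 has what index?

Set n(5n−3)/2 = 403, giving 5n² − 3n − 806 = 0.
The discriminant is 9 + 40·403 = 16129, and √16129 = 127.
So n = (3 + 127) / 10 = 130/10 = 13.
Check: 13·(5·13 − 3)/2 = 403. ✓

13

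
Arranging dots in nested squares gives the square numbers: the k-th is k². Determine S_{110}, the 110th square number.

The 110th square number is n² with n = 110.
110² = 12100.

12100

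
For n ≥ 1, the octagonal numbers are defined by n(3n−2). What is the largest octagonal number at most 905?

Solve n(3n−2) ≤ 905 for integer n.
n = 17 gives 833 ≤ 905, while n = 18 gives 936 > 905; so the answer is 833.

833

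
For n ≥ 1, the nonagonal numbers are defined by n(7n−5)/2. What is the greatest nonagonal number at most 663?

651

Solve n(7n−5)/2 ≤ 663 for integer n.
n = 14 gives 651 ≤ 663, while n = 15 gives 750 > 663; so the answer is 651.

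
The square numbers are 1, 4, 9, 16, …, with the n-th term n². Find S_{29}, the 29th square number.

The 29th square number is n² with n = 29.
29² = 841.

841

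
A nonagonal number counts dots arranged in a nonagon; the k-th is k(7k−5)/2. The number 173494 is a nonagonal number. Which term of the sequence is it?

Set n(7n−5)/2 = 173494, giving 7n² − 5n − 346988 = 0.
So n = (5 + 3117) / 14 = 3122/14 = 223.

223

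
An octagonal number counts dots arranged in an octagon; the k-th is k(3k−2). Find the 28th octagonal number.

The 28th octagonal number is n(3n−2) with n = 28.
28·(3·28 − 2) = 28·82 = 2296.

2296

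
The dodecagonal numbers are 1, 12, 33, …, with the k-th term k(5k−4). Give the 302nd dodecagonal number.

The 302nd dodecagonal number is n(5n−4) with n = 302.
302·(5·302 − 4) = 302·1506 = 454812.

454812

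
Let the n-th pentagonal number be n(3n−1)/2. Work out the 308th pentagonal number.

308·(3·308 − 1)/2 = 308·923/2 = 142142.

142142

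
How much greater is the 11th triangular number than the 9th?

21

11·12/2 = 66 and 9·10/2 = 45.
Difference: 66 − 45 = 21.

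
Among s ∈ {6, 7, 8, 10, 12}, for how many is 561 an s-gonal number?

2

s = 6: P(6, 17) = 561. ✓
s = 7: P(7, 15) = 540 and P(7, 16) = 616; 561 is not s-gonal.
s = 8: P(8, 14) = 560 and P(8, 15) = 645; 561 is not s-gonal.
s = 10: P(10, 12) = 540 and P(10, 13) = 637; 561 is not s-gonal.
s = 12: P(12, 11) = 561. ✓
Hits: s ∈ {6, 12} → 2.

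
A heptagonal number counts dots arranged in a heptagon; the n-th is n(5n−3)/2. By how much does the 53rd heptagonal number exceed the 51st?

517

53·(5·53 − 3)/2 = 6943 and 51·(5·51 − 3)/2 = 6426.
Difference: 6943 − 6426 = 517.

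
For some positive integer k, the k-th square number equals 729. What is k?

27

We need n² = 729, so n = √729 = 27.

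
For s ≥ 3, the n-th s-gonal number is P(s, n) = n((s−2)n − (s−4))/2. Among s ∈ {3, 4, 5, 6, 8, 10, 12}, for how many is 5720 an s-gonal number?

1

s = 3: P(3, 106) = 5671 and P(3, 107) = 5778; 5720 is not s-gonal.
s = 4: P(4, 75) = 5625 and P(4, 76) = 5776; 5720 is not s-gonal.
s = 5: P(5, 61) = 5551 and P(5, 62) = 5735; 5720 is not s-gonal.
s = 6: P(6, 53) = 5565 and P(6, 54) = 5778; 5720 is not s-gonal.
s = 8: P(8, 44) = 5720. ✓
s = 10: P(10, 38) = 5662 and P(10, 39) = 5967; 5720 is not s-gonal.
s = 12: P(12, 34) = 5644 and P(12, 35) = 5985; 5720 is not s-gonal.
Hits: s ∈ {8} → 1.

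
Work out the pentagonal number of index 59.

5192

59·(3·59 − 1)/2 = 59·176/2 = 59·88 = 5192.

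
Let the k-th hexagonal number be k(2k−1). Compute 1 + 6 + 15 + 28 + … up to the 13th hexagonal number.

1547

Σ i(2i−1) = 2Σi² − Σi over i = 1..13.
Σi = 91 and Σi² = 819.
2·819 − 1·91 = 1547.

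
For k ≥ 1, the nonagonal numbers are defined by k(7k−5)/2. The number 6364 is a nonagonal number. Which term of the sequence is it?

43

Set n(7n−5)/2 = 6364, giving 7n² − 5n − 12728 = 0.
The discriminant is 25 + 56·6364 = 356409, and √356409 = 597.
So n = (5 + 597) / 14 = 602/14 = 43.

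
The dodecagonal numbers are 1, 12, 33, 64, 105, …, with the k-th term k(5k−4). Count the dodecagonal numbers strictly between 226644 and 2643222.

The n-th dodecagonal number is n(5n−4).
Smallest index with value > 226644: n = 214 (giving 228124).
Largest index with value < 2643222: n = 727 (giving 2639737).
Indices 214 through 727: 514 terms.

514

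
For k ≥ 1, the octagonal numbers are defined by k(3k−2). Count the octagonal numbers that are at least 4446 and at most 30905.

63

The n-th octagonal number is n(3n−2).
Smallest index with value ≥ 4446: n = 39 (giving 4485).
Largest index with value ≤ 30905: n = 101 (giving 30401).
Indices 39 through 101: 63 terms.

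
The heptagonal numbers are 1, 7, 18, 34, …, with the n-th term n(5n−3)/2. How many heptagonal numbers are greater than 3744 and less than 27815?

The n-th heptagonal number is n(5n−3)/2.
Smallest index with value > 3744: n = 40 (giving 3940).
Largest index with value < 27815: n = 105 (giving 27405).
Indices 40 through 105: 66 terms.

66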